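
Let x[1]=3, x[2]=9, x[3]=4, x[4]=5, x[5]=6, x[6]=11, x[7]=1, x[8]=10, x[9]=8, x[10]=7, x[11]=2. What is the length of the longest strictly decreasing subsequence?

5

Let dp[i] be the longest strictly decreasing subsequence ending at i:
i:      1  2  3  4  5  6  7  8  9 10 11
x[i]:   3  9  4  5  6 11  1 10  8  7  2
dp:     1  1  2  2  2  1  3  2  3  4  5
Maximum is 5.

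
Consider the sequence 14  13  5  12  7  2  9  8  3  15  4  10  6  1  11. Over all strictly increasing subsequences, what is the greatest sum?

42

Let S[i] be the best sum of a strictly increasing subsequence ending at i:
i:      1  2  3  4  5  6  7  8  9 10 11 12 13 14 15
a[i]:  14 13  5 12  7  2  9  8  3 15  4 10  6  1 11
S:     14 13  5 17 12  2 21 20  5 36  9 31 15  1 42
Maximum is 42 (e.g. 5 + 7 + 9 + 10 + 11).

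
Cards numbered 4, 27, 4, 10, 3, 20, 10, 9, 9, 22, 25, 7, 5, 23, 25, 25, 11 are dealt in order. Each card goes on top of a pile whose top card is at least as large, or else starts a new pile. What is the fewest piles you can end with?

6

Place each on the leftmost legal pile:
4 → new pile 1 (tops now [4])
27 → new pile 2 (tops now [4, 27])
4 → pile 1 (tops now [4, 27])
10 → pile 2 (tops now [4, 10])
3 → pile 1 (tops now [3, 10])
20 → new pile 3 (tops now [3, 10, 20])
10 → pile 2 (tops now [3, 10, 20])
9 → pile 2 (tops now [3, 9, 20])
9 → pile 2 (tops now [3, 9, 20])
22 → new pile 4 (tops now [3, 9, 20, 22])
25 → new pile 5 (tops now [3, 9, 20, 22, 25])
7 → pile 2 (tops now [3, 7, 20, 22, 25])
5 → pile 2 (tops now [3, 5, 20, 22, 25])
23 → pile 5 (tops now [3, 5, 20, 22, 23])
25 → new pile 6 (tops now [3, 5, 20, 22, 23, 25])
25 → pile 6 (tops now [3, 5, 20, 22, 23, 25])
11 → pile 3 (tops now [3, 5, 11, 22, 23, 25])
Six piles.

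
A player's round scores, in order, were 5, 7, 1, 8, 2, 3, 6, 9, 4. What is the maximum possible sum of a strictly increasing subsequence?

Let S[i] be the best sum of a strictly increasing subsequence ending at i:
i:      1  2  3  4  5  6  7  8  9
a[i]:   5  7  1  8  2  3  6  9  4
S:      5 12  1 20  3  6 12 29 10
Maximum is 29 (e.g. 5 + 7 + 8 + 9).

29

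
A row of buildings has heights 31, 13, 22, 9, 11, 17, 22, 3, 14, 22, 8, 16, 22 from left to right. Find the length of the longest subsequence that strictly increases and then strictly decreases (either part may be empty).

inc[i] = longest strictly increasing subsequence ending at i; dec[i] = longest strictly decreasing subsequence starting at i:
i:      1  2  3  4  5  6  7  8  9 10 11 12 13
a[i]:  31 13 22  9 11 17 22  3 14 22  8 16 22
inc:    1  1  2  1  2  3  4  1  3  4  2  4  5
dec:    5  3  4  2  2  3  3  1  2  2  1  1  1
Best peak at i=7 (value 22): inc=4, dec=3, length 4+3−1 = 6.

6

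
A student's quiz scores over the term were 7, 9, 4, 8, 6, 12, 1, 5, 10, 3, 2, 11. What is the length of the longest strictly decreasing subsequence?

Negate each value so 'decreasing' becomes 'increasing', then run patience tails on the negated sequence:
-7 → extends → [-7]
-9 → replaces -7 → [-9]
-4 → extends → [-9, -4]
-8 → replaces -4 → [-9, -8]
-6 → extends → [-9, -8, -6]
-12 → replaces -9 → [-12, -8, -6]
-1 → extends → [-12, -8, -6, -1]
-5 → replaces -1 → [-12, -8, -6, -5]
-10 → replaces -8 → [-12, -10, -6, -5]
-3 → extends → [-12, -10, -6, -5, -3]
-2 → extends → [-12, -10, -6, -5, -3, -2]
-11 → replaces -10 → [-12, -11, -6, -5, -3, -2]
Six tails, so the longest strictly decreasing subsequence of the original has length 6.

6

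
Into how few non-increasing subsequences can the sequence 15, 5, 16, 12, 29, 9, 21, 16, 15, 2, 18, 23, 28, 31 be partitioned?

Place each on the leftmost legal pile:
15 → new pile 1 (tops now [15])
5 → pile 1 (tops now [5])
16 → new pile 2 (tops now [5, 16])
12 → pile 2 (tops now [5, 12])
29 → new pile 3 (tops now [5, 12, 29])
9 → pile 2 (tops now [5, 9, 29])
21 → pile 3 (tops now [5, 9, 21])
16 → pile 3 (tops now [5, 9, 16])
15 → pile 3 (tops now [5, 9, 15])
2 → pile 1 (tops now [2, 9, 15])
18 → new pile 4 (tops now [2, 9, 15, 18])
23 → new pile 5 (tops now [2, 9, 15, 18, 23])
28 → new pile 6 (tops now [2, 9, 15, 18, 23, 28])
31 → new pile 7 (tops now [2, 9, 15, 18, 23, 28, 31])
Seven piles.

7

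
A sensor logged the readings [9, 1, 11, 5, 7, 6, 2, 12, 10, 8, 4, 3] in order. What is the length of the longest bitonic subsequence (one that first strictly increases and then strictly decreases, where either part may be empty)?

8

inc[i] = longest strictly increasing subsequence ending at i; dec[i] = longest strictly decreasing subsequence starting at i:
i:      1  2  3  4  5  6  7  8  9 10 11 12
a[i]:   9  1 11  5  7  6  2 12 10  8  4  3
inc:    1  1  2  2  3  3  2  4  4  4  3  3
dec:    5  1  5  3  4  3  1  5  4  3  2  1
Best peak at i=8 (value 12): inc=4, dec=5, length 4+5−1 = 8.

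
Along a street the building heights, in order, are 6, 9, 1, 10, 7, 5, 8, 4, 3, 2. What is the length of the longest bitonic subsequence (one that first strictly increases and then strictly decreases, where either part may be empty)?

inc[i] = longest strictly increasing subsequence ending at i; dec[i] = longest strictly decreasing subsequence starting at i:
i:      1  2  3  4  5  6  7  8  9 10
a[i]:   6  9  1 10  7  5  8  4  3  2
inc:    1  2  1  3  2  2  3  2  2  2
dec:    5  6  1  6  5  4  4  3  2  1
Best peak at i=4 (value 10): inc=3, dec=6, length 3+6−1 = 8.

8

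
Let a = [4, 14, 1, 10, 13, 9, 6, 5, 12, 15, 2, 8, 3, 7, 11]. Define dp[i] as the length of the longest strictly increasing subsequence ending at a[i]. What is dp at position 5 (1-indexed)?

dp[i] = 1 + max{dp[j] : j<i, a[j]<a[i]} (or 1 if no such j):
i:      1  2  3  4  5  6  7  8  9 10 11 12 13 14 15
a[i]:   4 14  1 10 13  9  6  5 12 15  2  8  3  7 11
dp:     1  2  1  2  3  2  2  2  3  4  2  3  3  4  5
At index 5 the value is 3.

3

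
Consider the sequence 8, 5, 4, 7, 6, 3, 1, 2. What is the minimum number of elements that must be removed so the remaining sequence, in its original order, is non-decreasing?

Fewest deletions = n − (longest non-decreasing subsequence).
Patience tails:
8 → extends → [8]
5 → replaces 8 → [5]
4 → replaces 5 → [4]
7 → extends → [4, 7]
6 → replaces 7 → [4, 6]
3 → replaces 4 → [3, 6]
1 → replaces 3 → [1, 6]
2 → replaces 6 → [1, 2]
Longest non-decreasing subsequence has length 2, so deletions = 8 − 2 = 6.

6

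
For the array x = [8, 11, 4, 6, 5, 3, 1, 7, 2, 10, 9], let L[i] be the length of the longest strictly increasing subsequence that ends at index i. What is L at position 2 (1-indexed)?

2

dp[i] = 1 + max{dp[j] : j<i, x[j]<x[i]} (or 1 if no such j):
i:      1  2  3  4  5  6  7  8  9 10 11
x[i]:   8 11  4  6  5  3  1  7  2 10  9
dp:     1  2  1  2  2  1  1  3  2  4  4
At index 2 the value is 2.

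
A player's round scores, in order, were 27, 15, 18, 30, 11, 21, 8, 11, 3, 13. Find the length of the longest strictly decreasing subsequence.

Negate each value so 'decreasing' becomes 'increasing', then run patience tails on the negated sequence:
-27 → extends → [-27]
-15 → extends → [-27, -15]
-18 → replaces -15 → [-27, -18]
-30 → replaces -27 → [-30, -18]
-11 → extends → [-30, -18, -11]
-21 → replaces -18 → [-30, -21, -11]
-8 → extends → [-30, -21, -11, -8]
-11 → already a tail → [-30, -21, -11, -8]
-3 → extends → [-30, -21, -11, -8, -3]
-13 → replaces -11 → [-30, -21, -13, -8, -3]
Five tails, so the longest strictly decreasing subsequence of the original has length 5.

5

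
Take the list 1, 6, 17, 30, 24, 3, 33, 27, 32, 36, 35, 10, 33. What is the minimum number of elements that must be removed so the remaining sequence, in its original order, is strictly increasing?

Fewest deletions = n − (longest strictly increasing subsequence).
Patience tails:
1 → extends → [1]
6 → extends → [1, 6]
17 → extends → [1, 6, 17]
30 → extends → [1, 6, 17, 30]
24 → replaces 30 → [1, 6, 17, 24]
3 → replaces 6 → [1, 3, 17, 24]
33 → extends → [1, 3, 17, 24, 33]
27 → replaces 33 → [1, 3, 17, 24, 27]
32 → extends → [1, 3, 17, 24, 27, 32]
36 → extends → [1, 3, 17, 24, 27, 32, 36]
35 → replaces 36 → [1, 3, 17, 24, 27, 32, 35]
10 → replaces 17 → [1, 3, 10, 24, 27, 32, 35]
33 → replaces 35 → [1, 3, 10, 24, 27, 32, 33]
Longest strictly increasing subsequence has length 7, so deletions = 13 − 7 = 6.

6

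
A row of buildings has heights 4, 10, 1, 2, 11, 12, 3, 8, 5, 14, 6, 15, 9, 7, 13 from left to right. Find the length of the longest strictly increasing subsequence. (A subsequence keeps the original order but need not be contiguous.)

Track the smallest tail for each achievable length (strict):
4 → extends → [4]
10 → extends → [4, 10]
1 → replaces 4 → [1, 10]
2 → replaces 10 → [1, 2]
11 → extends → [1, 2, 11]
12 → extends → [1, 2, 11, 12]
3 → replaces 11 → [1, 2, 3, 12]
8 → replaces 12 → [1, 2, 3, 8]
5 → replaces 8 → [1, 2, 3, 5]
14 → extends → [1, 2, 3, 5, 14]
6 → replaces 14 → [1, 2, 3, 5, 6]
15 → extends → [1, 2, 3, 5, 6, 15]
9 → replaces 15 → [1, 2, 3, 5, 6, 9]
7 → replaces 9 → [1, 2, 3, 5, 6, 7]
13 → extends → [1, 2, 3, 5, 6, 7, 13]
Seven tails, so the longest strictly increasing subsequence has length 7 (e.g. 1, 2, 3, 5, 6, 9, 13).

7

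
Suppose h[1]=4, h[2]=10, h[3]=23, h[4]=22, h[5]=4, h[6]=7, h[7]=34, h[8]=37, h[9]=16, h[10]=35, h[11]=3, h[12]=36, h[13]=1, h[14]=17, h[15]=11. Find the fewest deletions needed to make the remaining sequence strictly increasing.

9

Fewest deletions = n − (longest strictly increasing subsequence).
Patience tails:
4 → extends → [4]
10 → extends → [4, 10]
23 → extends → [4, 10, 23]
22 → replaces 23 → [4, 10, 22]
4 → already a tail → [4, 10, 22]
7 → replaces 10 → [4, 7, 22]
34 → extends → [4, 7, 22, 34]
37 → extends → [4, 7, 22, 34, 37]
16 → replaces 22 → [4, 7, 16, 34, 37]
35 → replaces 37 → [4, 7, 16, 34, 35]
3 → replaces 4 → [3, 7, 16, 34, 35]
36 → extends → [3, 7, 16, 34, 35, 36]
1 → replaces 3 → [1, 7, 16, 34, 35, 36]
17 → replaces 34 → [1, 7, 16, 17, 35, 36]
11 → replaces 16 → [1, 7, 11, 17, 35, 36]
Longest strictly increasing subsequence has length 6, so deletions = 15 − 6 = 9.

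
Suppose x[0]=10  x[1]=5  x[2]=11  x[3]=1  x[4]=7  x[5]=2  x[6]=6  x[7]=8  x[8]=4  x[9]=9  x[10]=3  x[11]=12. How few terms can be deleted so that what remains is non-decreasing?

Fewest deletions = n − (longest non-decreasing subsequence).
Patience tails:
10 → extends → [10]
5 → replaces 10 → [5]
11 → extends → [5, 11]
1 → replaces 5 → [1, 11]
7 → replaces 11 → [1, 7]
2 → replaces 7 → [1, 2]
6 → extends → [1, 2, 6]
8 → extends → [1, 2, 6, 8]
4 → replaces 6 → [1, 2, 4, 8]
9 → extends → [1, 2, 4, 8, 9]
3 → replaces 4 → [1, 2, 3, 8, 9]
12 → extends → [1, 2, 3, 8, 9, 12]
Longest non-decreasing subsequence has length 6, so deletions = 12 − 6 = 6.

6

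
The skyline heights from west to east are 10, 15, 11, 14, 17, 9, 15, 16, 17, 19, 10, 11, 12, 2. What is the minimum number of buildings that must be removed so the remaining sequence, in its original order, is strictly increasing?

7

Fewest deletions = n − (longest strictly increasing subsequence).
i:      1  2  3  4  5  6  7  8  9 10 11 12 13 14
a[i]:  10 15 11 14 17  9 15 16 17 19 10 11 12  2
dp:     1  2  2  3  4  1  4  5  6  7  2  3  4  1
max dp = 7, so deletions = 14 − 7 = 7.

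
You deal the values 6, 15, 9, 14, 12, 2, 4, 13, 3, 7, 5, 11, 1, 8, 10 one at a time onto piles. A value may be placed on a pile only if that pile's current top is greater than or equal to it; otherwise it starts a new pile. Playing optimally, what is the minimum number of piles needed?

5

Place each on the leftmost legal pile:
6 → new pile 1 (tops now [6])
15 → new pile 2 (tops now [6, 15])
9 → pile 2 (tops now [6, 9])
14 → new pile 3 (tops now [6, 9, 14])
12 → pile 3 (tops now [6, 9, 12])
2 → pile 1 (tops now [2, 9, 12])
4 → pile 2 (tops now [2, 4, 12])
13 → new pile 4 (tops now [2, 4, 12, 13])
3 → pile 2 (tops now [2, 3, 12, 13])
7 → pile 3 (tops now [2, 3, 7, 13])
5 → pile 3 (tops now [2, 3, 5, 13])
11 → pile 4 (tops now [2, 3, 5, 11])
1 → pile 1 (tops now [1, 3, 5, 11])
8 → pile 4 (tops now [1, 3, 5, 8])
10 → new pile 5 (tops now [1, 3, 5, 8, 10])
Five piles.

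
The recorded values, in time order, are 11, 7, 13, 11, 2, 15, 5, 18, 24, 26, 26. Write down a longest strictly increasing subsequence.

Patience tails give the LIS length; then backtrack through the dp parents:
11 → extends → [11]
7 → replaces 11 → [7]
13 → extends → [7, 13]
11 → replaces 13 → [7, 11]
2 → replaces 7 → [2, 11]
15 → extends → [2, 11, 15]
5 → replaces 11 → [2, 5, 15]
18 → extends → [2, 5, 15, 18]
24 → extends → [2, 5, 15, 18, 24]
26 → extends → [2, 5, 15, 18, 24, 26]
26 → already a tail → [2, 5, 15, 18, 24, 26]
Length 6; one witness is 11, 13, 15, 18, 24, 26.

11, 13, 15, 18, 24, 26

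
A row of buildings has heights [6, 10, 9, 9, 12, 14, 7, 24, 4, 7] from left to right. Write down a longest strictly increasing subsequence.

6, 10, 12, 14, 24

Patience tails give the LIS length; then backtrack through the dp parents:
6 → extends → [6]
10 → extends → [6, 10]
9 → replaces 10 → [6, 9]
9 → already a tail → [6, 9]
12 → extends → [6, 9, 12]
14 → extends → [6, 9, 12, 14]
7 → replaces 9 → [6, 7, 12, 14]
24 → extends → [6, 7, 12, 14, 24]
4 → replaces 6 → [4, 7, 12, 14, 24]
7 → already a tail → [4, 7, 12, 14, 24]
Length 5; one witness is 6, 10, 12, 14, 24.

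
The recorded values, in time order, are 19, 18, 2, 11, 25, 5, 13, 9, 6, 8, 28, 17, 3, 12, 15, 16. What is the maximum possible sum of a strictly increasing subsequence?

Let S[i] be the best sum of a strictly increasing subsequence ending at i:
i:      1  2  3  4  5  6  7  8  9 10 11 12 13 14 15 16
a[i]:  19 18  2 11 25  5 13  9  6  8 28 17  3 12 15 16
S:     19 18  2 13 44  7 26 16 13 21 72 43  5 33 48 64
Maximum is 72 (e.g. 19 + 25 + 28).

72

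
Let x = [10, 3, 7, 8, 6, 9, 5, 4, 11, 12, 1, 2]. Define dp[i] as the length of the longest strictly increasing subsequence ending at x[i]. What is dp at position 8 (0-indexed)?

dp[i] = 1 + max{dp[j] : j<i, x[j]<x[i]} (or 1 if no such j):
i:      0  1  2  3  4  5  6  7  8  9 10 11
x[i]:  10  3  7  8  6  9  5  4 11 12  1  2
dp:     1  1  2  3  2  4  2  2  5  6  1  2
At index 8 the value is 5.

5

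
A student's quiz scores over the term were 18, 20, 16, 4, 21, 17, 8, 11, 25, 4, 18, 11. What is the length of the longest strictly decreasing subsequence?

4

Negate each value so 'decreasing' becomes 'increasing', then run patience tails on the negated sequence:
-18 → extends → [-18]
-20 → replaces -18 → [-20]
-16 → extends → [-20, -16]
-4 → extends → [-20, -16, -4]
-21 → replaces -20 → [-21, -16, -4]
-17 → replaces -16 → [-21, -17, -4]
-8 → replaces -4 → [-21, -17, -8]
-11 → replaces -8 → [-21, -17, -11]
-25 → replaces -21 → [-25, -17, -11]
-4 → extends → [-25, -17, -11, -4]
-18 → replaces -17 → [-25, -18, -11, -4]
-11 → already a tail → [-25, -18, -11, -4]
Four tails, so the longest strictly decreasing subsequence of the original has length 4.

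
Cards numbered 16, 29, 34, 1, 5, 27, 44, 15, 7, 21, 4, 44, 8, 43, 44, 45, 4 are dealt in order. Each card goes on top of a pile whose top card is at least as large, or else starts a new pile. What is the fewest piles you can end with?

Place each on the leftmost legal pile:
16 → new pile 1 (tops now [16])
29 → new pile 2 (tops now [16, 29])
34 → new pile 3 (tops now [16, 29, 34])
1 → pile 1 (tops now [1, 29, 34])
5 → pile 2 (tops now [1, 5, 34])
27 → pile 3 (tops now [1, 5, 27])
44 → new pile 4 (tops now [1, 5, 27, 44])
15 → pile 3 (tops now [1, 5, 15, 44])
7 → pile 3 (tops now [1, 5, 7, 44])
21 → pile 4 (tops now [1, 5, 7, 21])
4 → pile 2 (tops now [1, 4, 7, 21])
44 → new pile 5 (tops now [1, 4, 7, 21, 44])
8 → pile 4 (tops now [1, 4, 7, 8, 44])
43 → pile 5 (tops now [1, 4, 7, 8, 43])
44 → new pile 6 (tops now [1, 4, 7, 8, 43, 44])
45 → new pile 7 (tops now [1, 4, 7, 8, 43, 44, 45])
4 → pile 2 (tops now [1, 4, 7, 8, 43, 44, 45])
Seven piles.

7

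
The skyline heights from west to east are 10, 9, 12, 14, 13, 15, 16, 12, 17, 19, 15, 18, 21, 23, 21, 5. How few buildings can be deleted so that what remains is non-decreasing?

7

Fewest deletions = n − (longest non-decreasing subsequence).
i:      1  2  3  4  5  6  7  8  9 10 11 12 13 14 15 16
a[i]:  10  9 12 14 13 15 16 12 17 19 15 18 21 23 21  5
dp:     1  1  2  3  3  4  5  3  6  7  5  7  8  9  9  1
max dp = 9, so deletions = 16 − 9 = 7.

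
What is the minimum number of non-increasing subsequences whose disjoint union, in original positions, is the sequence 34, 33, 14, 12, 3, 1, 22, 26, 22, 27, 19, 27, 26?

Place each on the leftmost legal pile:
34 → new pile 1 (tops now [34])
33 → pile 1 (tops now [33])
14 → pile 1 (tops now [14])
12 → pile 1 (tops now [12])
3 → pile 1 (tops now [3])
1 → pile 1 (tops now [1])
22 → new pile 2 (tops now [1, 22])
26 → new pile 3 (tops now [1, 22, 26])
22 → pile 2 (tops now [1, 22, 26])
27 → new pile 4 (tops now [1, 22, 26, 27])
19 → pile 2 (tops now [1, 19, 26, 27])
27 → pile 4 (tops now [1, 19, 26, 27])
26 → pile 3 (tops now [1, 19, 26, 27])
Four piles.

4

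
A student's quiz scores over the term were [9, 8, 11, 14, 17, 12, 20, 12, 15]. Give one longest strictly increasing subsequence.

9, 11, 14, 17, 20

Patience tails give the LIS length; then backtrack through the dp parents:
9 → extends → [9]
8 → replaces 9 → [8]
11 → extends → [8, 11]
14 → extends → [8, 11, 14]
17 → extends → [8, 11, 14, 17]
12 → replaces 14 → [8, 11, 12, 17]
20 → extends → [8, 11, 12, 17, 20]
12 → already a tail → [8, 11, 12, 17, 20]
15 → replaces 17 → [8, 11, 12, 15, 20]
Length 5; one witness is 9, 11, 14, 17, 20.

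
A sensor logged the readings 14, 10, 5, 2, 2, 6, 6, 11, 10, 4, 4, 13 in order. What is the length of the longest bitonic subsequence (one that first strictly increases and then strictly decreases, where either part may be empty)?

5

inc[i] = longest strictly increasing subsequence ending at i; dec[i] = longest strictly decreasing subsequence starting at i:
i:      1  2  3  4  5  6  7  8  9 10 11 12
a[i]:  14 10  5  2  2  6  6 11 10  4  4 13
inc:    1  1  1  1  1  2  2  3  3  2  2  4
dec:    4  3  2  1  1  2  2  3  2  1  1  1
Best peak at i=8 (value 11): inc=3, dec=3, length 3+3−1 = 5.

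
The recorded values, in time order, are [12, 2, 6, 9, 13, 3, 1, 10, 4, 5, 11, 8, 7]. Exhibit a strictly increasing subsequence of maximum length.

2, 6, 9, 10, 11

Patience tails give the LIS length; then backtrack through the dp parents:
12 → extends → [12]
2 → replaces 12 → [2]
6 → extends → [2, 6]
9 → extends → [2, 6, 9]
13 → extends → [2, 6, 9, 13]
3 → replaces 6 → [2, 3, 9, 13]
1 → replaces 2 → [1, 3, 9, 13]
10 → replaces 13 → [1, 3, 9, 10]
4 → replaces 9 → [1, 3, 4, 10]
5 → replaces 10 → [1, 3, 4, 5]
11 → extends → [1, 3, 4, 5, 11]
8 → replaces 11 → [1, 3, 4, 5, 8]
7 → replaces 8 → [1, 3, 4, 5, 7]
Length 5; one witness is 2, 6, 9, 10, 11.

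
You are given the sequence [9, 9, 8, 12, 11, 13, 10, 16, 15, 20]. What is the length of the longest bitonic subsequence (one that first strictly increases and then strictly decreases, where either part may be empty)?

inc[i] = longest strictly increasing subsequence ending at i; dec[i] = longest strictly decreasing subsequence starting at i:
i:      1  2  3  4  5  6  7  8  9 10
a[i]:   9  9  8 12 11 13 10 16 15 20
inc:    1  1  1  2  2  3  2  4  4  5
dec:    2  2  1  3  2  2  1  2  1  1
Best peak at i=8 (value 16): inc=4, dec=2, length 4+2−1 = 5.

5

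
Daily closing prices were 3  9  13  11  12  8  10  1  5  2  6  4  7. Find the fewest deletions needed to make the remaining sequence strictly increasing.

Fewest deletions = n − (longest strictly increasing subsequence).
i:      1  2  3  4  5  6  7  8  9 10 11 12 13
a[i]:   3  9 13 11 12  8 10  1  5  2  6  4  7
dp:     1  2  3  3  4  2  3  1  2  2  3  3  4
max dp = 4, so deletions = 13 − 4 = 9.

9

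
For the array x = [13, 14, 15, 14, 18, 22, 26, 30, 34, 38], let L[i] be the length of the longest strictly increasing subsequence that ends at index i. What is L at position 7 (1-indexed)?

dp[i] = 1 + max{dp[j] : j<i, x[j]<x[i]} (or 1 if no such j):
i:      1  2  3  4  5  6  7  8  9 10
x[i]:  13 14 15 14 18 22 26 30 34 38
dp:     1  2  3  2  4  5  6  7  8  9
At index 7 the value is 6.

6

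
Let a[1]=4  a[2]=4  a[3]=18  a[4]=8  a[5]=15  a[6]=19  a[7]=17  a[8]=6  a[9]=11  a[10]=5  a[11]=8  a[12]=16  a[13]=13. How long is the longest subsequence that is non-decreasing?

5

Track the smallest tail for each achievable length (allowing ties):
4 → extends → [4]
4 → extends → [4, 4]
18 → extends → [4, 4, 18]
8 → replaces 18 → [4, 4, 8]
15 → extends → [4, 4, 8, 15]
19 → extends → [4, 4, 8, 15, 19]
17 → replaces 19 → [4, 4, 8, 15, 17]
6 → replaces 8 → [4, 4, 6, 15, 17]
11 → replaces 15 → [4, 4, 6, 11, 17]
5 → replaces 6 → [4, 4, 5, 11, 17]
8 → replaces 11 → [4, 4, 5, 8, 17]
16 → replaces 17 → [4, 4, 5, 8, 16]
13 → replaces 16 → [4, 4, 5, 8, 13]
Five tails, so the longest non-decreasing subsequence has length 5 (e.g. 4, 4, 8, 15, 19).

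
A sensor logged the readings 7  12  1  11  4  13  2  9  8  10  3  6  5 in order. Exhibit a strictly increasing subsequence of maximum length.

1, 4, 9, 10

Patience tails give the LIS length; then backtrack through the dp parents:
7 → extends → [7]
12 → extends → [7, 12]
1 → replaces 7 → [1, 12]
11 → replaces 12 → [1, 11]
4 → replaces 11 → [1, 4]
13 → extends → [1, 4, 13]
2 → replaces 4 → [1, 2, 13]
9 → replaces 13 → [1, 2, 9]
8 → replaces 9 → [1, 2, 8]
10 → extends → [1, 2, 8, 10]
3 → replaces 8 → [1, 2, 3, 10]
6 → replaces 10 → [1, 2, 3, 6]
5 → replaces 6 → [1, 2, 3, 5]
Length 4; one witness is 1, 4, 9, 10.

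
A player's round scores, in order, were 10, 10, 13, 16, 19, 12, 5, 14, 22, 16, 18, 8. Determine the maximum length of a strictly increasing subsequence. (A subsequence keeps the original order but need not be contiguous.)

5

Track the smallest tail for each achievable length (strict):
10 → extends → [10]
10 → already a tail → [10]
13 → extends → [10, 13]
16 → extends → [10, 13, 16]
19 → extends → [10, 13, 16, 19]
12 → replaces 13 → [10, 12, 16, 19]
5 → replaces 10 → [5, 12, 16, 19]
14 → replaces 16 → [5, 12, 14, 19]
22 → extends → [5, 12, 14, 19, 22]
16 → replaces 19 → [5, 12, 14, 16, 22]
18 → replaces 22 → [5, 12, 14, 16, 18]
8 → replaces 12 → [5, 8, 14, 16, 18]
Five tails, so the longest strictly increasing subsequence has length 5 (e.g. 10, 13, 16, 19, 22).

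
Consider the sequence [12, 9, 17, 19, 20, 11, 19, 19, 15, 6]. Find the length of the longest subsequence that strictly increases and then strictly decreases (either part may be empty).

inc[i] = longest strictly increasing subsequence ending at i; dec[i] = longest strictly decreasing subsequence starting at i:
i:      1  2  3  4  5  6  7  8  9 10
a[i]:  12  9 17 19 20 11 19 19 15  6
inc:    1  1  2  3  4  2  3  3  3  1
dec:    3  2  3  3  4  2  3  3  2  1
Best peak at i=5 (value 20): inc=4, dec=4, length 4+4−1 = 7.

7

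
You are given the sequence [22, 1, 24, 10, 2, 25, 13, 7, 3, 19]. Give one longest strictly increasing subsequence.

Patience tails give the LIS length; then backtrack through the dp parents:
22 → extends → [22]
1 → replaces 22 → [1]
24 → extends → [1, 24]
10 → replaces 24 → [1, 10]
2 → replaces 10 → [1, 2]
25 → extends → [1, 2, 25]
13 → replaces 25 → [1, 2, 13]
7 → replaces 13 → [1, 2, 7]
3 → replaces 7 → [1, 2, 3]
19 → extends → [1, 2, 3, 19]
Length 4; one witness is 1, 10, 13, 19.

1, 10, 13, 19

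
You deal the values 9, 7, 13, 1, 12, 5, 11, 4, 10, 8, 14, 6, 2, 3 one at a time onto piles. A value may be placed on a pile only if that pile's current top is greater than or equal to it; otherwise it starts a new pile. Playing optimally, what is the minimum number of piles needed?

4

Place each on the leftmost legal pile:
9 → new pile 1 (tops now [9])
7 → pile 1 (tops now [7])
13 → new pile 2 (tops now [7, 13])
1 → pile 1 (tops now [1, 13])
12 → pile 2 (tops now [1, 12])
5 → pile 2 (tops now [1, 5])
11 → new pile 3 (tops now [1, 5, 11])
4 → pile 2 (tops now [1, 4, 11])
10 → pile 3 (tops now [1, 4, 10])
8 → pile 3 (tops now [1, 4, 8])
14 → new pile 4 (tops now [1, 4, 8, 14])
6 → pile 3 (tops now [1, 4, 6, 14])
2 → pile 2 (tops now [1, 2, 6, 14])
3 → pile 3 (tops now [1, 2, 3, 14])
Four piles.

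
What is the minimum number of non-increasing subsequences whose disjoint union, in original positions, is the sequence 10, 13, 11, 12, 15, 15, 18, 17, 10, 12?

5

The minimum number of non-increasing subsequences covering a sequence equals the length of its longest strictly increasing subsequence.
LIS length is 5 (e.g. 10, 11, 12, 15, 18), so 5 piles are needed.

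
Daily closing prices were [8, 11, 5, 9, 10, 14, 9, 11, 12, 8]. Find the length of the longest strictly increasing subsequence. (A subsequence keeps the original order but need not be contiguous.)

5

Let dp[i] be the length of the longest such subsequence ending at index i:
i:      1  2  3  4  5  6  7  8  9 10
a[i]:   8 11  5  9 10 14  9 11 12  8
dp:     1  2  1  2  3  4  2  4  5  2
Maximum dp value is 5.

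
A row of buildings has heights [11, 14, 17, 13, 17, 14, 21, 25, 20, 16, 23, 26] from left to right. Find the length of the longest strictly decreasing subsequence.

3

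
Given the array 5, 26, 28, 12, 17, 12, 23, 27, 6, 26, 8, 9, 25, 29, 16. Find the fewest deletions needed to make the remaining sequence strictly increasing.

Fewest deletions = n − (longest strictly increasing subsequence).
Patience tails:
5 → extends → [5]
26 → extends → [5, 26]
28 → extends → [5, 26, 28]
12 → replaces 26 → [5, 12, 28]
17 → replaces 28 → [5, 12, 17]
12 → already a tail → [5, 12, 17]
23 → extends → [5, 12, 17, 23]
27 → extends → [5, 12, 17, 23, 27]
6 → replaces 12 → [5, 6, 17, 23, 27]
26 → replaces 27 → [5, 6, 17, 23, 26]
8 → replaces 17 → [5, 6, 8, 23, 26]
9 → replaces 23 → [5, 6, 8, 9, 26]
25 → replaces 26 → [5, 6, 8, 9, 25]
29 → extends → [5, 6, 8, 9, 25, 29]
16 → replaces 25 → [5, 6, 8, 9, 16, 29]
Longest strictly increasing subsequence has length 6, so deletions = 15 − 6 = 9.

9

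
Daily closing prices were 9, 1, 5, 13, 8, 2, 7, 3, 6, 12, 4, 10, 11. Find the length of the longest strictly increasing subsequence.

6

Let dp[i] be the length of the longest such subsequence ending at index i:
i:      1  2  3  4  5  6  7  8  9 10 11 12 13
a[i]:   9  1  5 13  8  2  7  3  6 12  4 10 11
dp:     1  1  2  3  3  2  3  3  4  5  4  5  6
Maximum dp value is 6.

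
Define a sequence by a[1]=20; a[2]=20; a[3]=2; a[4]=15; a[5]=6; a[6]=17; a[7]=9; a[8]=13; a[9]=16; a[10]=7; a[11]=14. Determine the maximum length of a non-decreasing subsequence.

5

Track the smallest tail for each achievable length (allowing ties):
20 → extends → [20]
20 → extends → [20, 20]
2 → replaces 20 → [2, 20]
15 → replaces 20 → [2, 15]
6 → replaces 15 → [2, 6]
17 → extends → [2, 6, 17]
9 → replaces 17 → [2, 6, 9]
13 → extends → [2, 6, 9, 13]
16 → extends → [2, 6, 9, 13, 16]
7 → replaces 9 → [2, 6, 7, 13, 16]
14 → replaces 16 → [2, 6, 7, 13, 14]
Five tails, so the longest non-decreasing subsequence has length 5 (e.g. 2, 6, 9, 13, 16).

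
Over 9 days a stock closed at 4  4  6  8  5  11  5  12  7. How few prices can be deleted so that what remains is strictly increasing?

4

Fewest deletions = n − (longest strictly increasing subsequence).
Patience tails:
4 → extends → [4]
4 → already a tail → [4]
6 → extends → [4, 6]
8 → extends → [4, 6, 8]
5 → replaces 6 → [4, 5, 8]
11 → extends → [4, 5, 8, 11]
5 → already a tail → [4, 5, 8, 11]
12 → extends → [4, 5, 8, 11, 12]
7 → replaces 8 → [4, 5, 7, 11, 12]
Longest strictly increasing subsequence has length 5, so deletions = 9 − 5 = 4.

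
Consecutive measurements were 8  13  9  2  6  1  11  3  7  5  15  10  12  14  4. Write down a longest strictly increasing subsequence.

Patience tails give the LIS length; then backtrack through the dp parents:
8 → extends → [8]
13 → extends → [8, 13]
9 → replaces 13 → [8, 9]
2 → replaces 8 → [2, 9]
6 → replaces 9 → [2, 6]
1 → replaces 2 → [1, 6]
11 → extends → [1, 6, 11]
3 → replaces 6 → [1, 3, 11]
7 → replaces 11 → [1, 3, 7]
5 → replaces 7 → [1, 3, 5]
15 → extends → [1, 3, 5, 15]
10 → replaces 15 → [1, 3, 5, 10]
12 → extends → [1, 3, 5, 10, 12]
14 → extends → [1, 3, 5, 10, 12, 14]
4 → replaces 5 → [1, 3, 4, 10, 12, 14]
Length 6; one witness is 2, 6, 7, 10, 12, 14.

2, 6, 7, 10, 12, 14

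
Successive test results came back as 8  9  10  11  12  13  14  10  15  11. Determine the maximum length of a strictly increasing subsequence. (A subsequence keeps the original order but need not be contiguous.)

8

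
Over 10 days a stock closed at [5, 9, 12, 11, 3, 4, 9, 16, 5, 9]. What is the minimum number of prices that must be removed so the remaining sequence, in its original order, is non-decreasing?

Fewest deletions = n − (longest non-decreasing subsequence).
i:      1  2  3  4  5  6  7  8  9 10
a[i]:   5  9 12 11  3  4  9 16  5  9
dp:     1  2  3  3  1  2  3  4  3  4
max dp = 4, so deletions = 10 − 4 = 6.

6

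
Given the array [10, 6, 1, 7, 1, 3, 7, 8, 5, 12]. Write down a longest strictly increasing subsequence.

1, 3, 7, 8, 12

Patience tails give the LIS length; then backtrack through the dp parents:
10 → extends → [10]
6 → replaces 10 → [6]
1 → replaces 6 → [1]
7 → extends → [1, 7]
1 → already a tail → [1, 7]
3 → replaces 7 → [1, 3]
7 → extends → [1, 3, 7]
8 → extends → [1, 3, 7, 8]
5 → replaces 7 → [1, 3, 5, 8]
12 → extends → [1, 3, 5, 8, 12]
Length 5; one witness is 1, 3, 7, 8, 12.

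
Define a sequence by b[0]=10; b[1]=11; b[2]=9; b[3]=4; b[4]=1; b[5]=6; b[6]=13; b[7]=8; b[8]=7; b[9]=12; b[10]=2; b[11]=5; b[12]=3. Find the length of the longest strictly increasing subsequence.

4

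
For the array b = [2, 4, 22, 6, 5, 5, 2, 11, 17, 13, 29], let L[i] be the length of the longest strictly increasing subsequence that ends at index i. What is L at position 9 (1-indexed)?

dp[i] = 1 + max{dp[j] : j<i, b[j]<b[i]} (or 1 if no such j):
i:      1  2  3  4  5  6  7  8  9 10 11
b[i]:   2  4 22  6  5  5  2 11 17 13 29
dp:     1  2  3  3  3  3  1  4  5  5  6
At index 9 the value is 5.

5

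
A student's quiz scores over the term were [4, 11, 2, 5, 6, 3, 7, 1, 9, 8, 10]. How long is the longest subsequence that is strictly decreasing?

4

Let dp[i] be the longest strictly decreasing subsequence ending at i:
i:      1  2  3  4  5  6  7  8  9 10 11
a[i]:   4 11  2  5  6  3  7  1  9  8 10
dp:     1  1  2  2  2  3  2  4  2  3  2
Maximum is 4.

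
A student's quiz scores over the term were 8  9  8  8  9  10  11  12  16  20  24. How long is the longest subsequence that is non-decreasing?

Track the smallest tail for each achievable length (allowing ties):
8 → extends → [8]
9 → extends → [8, 9]
8 → replaces 9 → [8, 8]
8 → extends → [8, 8, 8]
9 → extends → [8, 8, 8, 9]
10 → extends → [8, 8, 8, 9, 10]
11 → extends → [8, 8, 8, 9, 10, 11]
12 → extends → [8, 8, 8, 9, 10, 11, 12]
16 → extends → [8, 8, 8, 9, 10, 11, 12, 16]
20 → extends → [8, 8, 8, 9, 10, 11, 12, 16, 20]
24 → extends → [8, 8, 8, 9, 10, 11, 12, 16, 20, 24]
Ten tails, so the longest non-decreasing subsequence has length 10 (e.g. 8, 8, 8, 9, 10, 11, 12, 16, 20, 24).

10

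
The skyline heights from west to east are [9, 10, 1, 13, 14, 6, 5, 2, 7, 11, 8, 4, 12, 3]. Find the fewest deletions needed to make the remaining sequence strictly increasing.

9

Fewest deletions = n − (longest strictly increasing subsequence).
i:      1  2  3  4  5  6  7  8  9 10 11 12 13 14
a[i]:   9 10  1 13 14  6  5  2  7 11  8  4 12  3
dp:     1  2  1  3  4  2  2  2  3  4  4  3  5  3
max dp = 5, so deletions = 14 − 5 = 9.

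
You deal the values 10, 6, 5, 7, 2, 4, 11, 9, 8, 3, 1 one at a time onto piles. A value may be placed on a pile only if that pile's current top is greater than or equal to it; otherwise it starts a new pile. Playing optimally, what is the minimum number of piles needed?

Place each on the leftmost legal pile:
10 → new pile 1 (tops now [10])
6 → pile 1 (tops now [6])
5 → pile 1 (tops now [5])
7 → new pile 2 (tops now [5, 7])
2 → pile 1 (tops now [2, 7])
4 → pile 2 (tops now [2, 4])
11 → new pile 3 (tops now [2, 4, 11])
9 → pile 3 (tops now [2, 4, 9])
8 → pile 3 (tops now [2, 4, 8])
3 → pile 2 (tops now [2, 3, 8])
1 → pile 1 (tops now [1, 3, 8])
Three piles.

3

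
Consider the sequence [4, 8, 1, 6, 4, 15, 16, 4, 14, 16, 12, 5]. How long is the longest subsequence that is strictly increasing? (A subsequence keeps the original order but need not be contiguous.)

4

Let dp[i] be the length of the longest such subsequence ending at index i:
i:      1  2  3  4  5  6  7  8  9 10 11 12
a[i]:   4  8  1  6  4 15 16  4 14 16 12  5
dp:     1  2  1  2  2  3  4  2  3  4  3  3
Maximum dp value is 4.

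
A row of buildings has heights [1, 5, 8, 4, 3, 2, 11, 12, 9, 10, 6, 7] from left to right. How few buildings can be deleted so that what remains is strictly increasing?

7

Fewest deletions = n − (longest strictly increasing subsequence).
i:      1  2  3  4  5  6  7  8  9 10 11 12
a[i]:   1  5  8  4  3  2 11 12  9 10  6  7
dp:     1  2  3  2  2  2  4  5  4  5  3  4
max dp = 5, so deletions = 12 − 5 = 7.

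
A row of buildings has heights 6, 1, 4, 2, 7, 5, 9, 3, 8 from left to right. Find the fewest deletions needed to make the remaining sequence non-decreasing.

Fewest deletions = n − (longest non-decreasing subsequence).
i:     1 2 3 4 5 6 7 8 9
a[i]:  6 1 4 2 7 5 9 3 8
dp:    1 1 2 2 3 3 4 3 4
max dp = 4, so deletions = 9 − 4 = 5.

5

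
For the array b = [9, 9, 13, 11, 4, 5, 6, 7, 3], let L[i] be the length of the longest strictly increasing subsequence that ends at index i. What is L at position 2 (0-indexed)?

2

dp[i] = 1 + max{dp[j] : j<i, b[j]<b[i]} (or 1 if no such j):
i:      0  1  2  3  4  5  6  7  8
b[i]:   9  9 13 11  4  5  6  7  3
dp:     1  1  2  2  1  2  3  4  1
At index 2 the value is 2.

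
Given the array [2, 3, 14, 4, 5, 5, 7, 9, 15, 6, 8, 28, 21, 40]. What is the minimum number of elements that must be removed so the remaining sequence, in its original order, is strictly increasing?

5

Fewest deletions = n − (longest strictly increasing subsequence).
Patience tails:
2 → extends → [2]
3 → extends → [2, 3]
14 → extends → [2, 3, 14]
4 → replaces 14 → [2, 3, 4]
5 → extends → [2, 3, 4, 5]
5 → already a tail → [2, 3, 4, 5]
7 → extends → [2, 3, 4, 5, 7]
9 → extends → [2, 3, 4, 5, 7, 9]
15 → extends → [2, 3, 4, 5, 7, 9, 15]
6 → replaces 7 → [2, 3, 4, 5, 6, 9, 15]
8 → replaces 9 → [2, 3, 4, 5, 6, 8, 15]
28 → extends → [2, 3, 4, 5, 6, 8, 15, 28]
21 → replaces 28 → [2, 3, 4, 5, 6, 8, 15, 21]
40 → extends → [2, 3, 4, 5, 6, 8, 15, 21, 40]
Longest strictly increasing subsequence has length 9, so deletions = 14 − 9 = 5.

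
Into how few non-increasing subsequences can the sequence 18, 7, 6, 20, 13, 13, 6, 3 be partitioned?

Place each on the leftmost legal pile:
18 → new pile 1 (tops now [18])
7 → pile 1 (tops now [7])
6 → pile 1 (tops now [6])
20 → new pile 2 (tops now [6, 20])
13 → pile 2 (tops now [6, 13])
13 → pile 2 (tops now [6, 13])
6 → pile 1 (tops now [6, 13])
3 → pile 1 (tops now [3, 13])
Two piles.

2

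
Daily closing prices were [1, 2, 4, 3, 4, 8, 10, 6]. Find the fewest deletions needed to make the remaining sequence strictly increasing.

2

Fewest deletions = n − (longest strictly increasing subsequence).
i:      1  2  3  4  5  6  7  8
a[i]:   1  2  4  3  4  8 10  6
dp:     1  2  3  3  4  5  6  5
max dp = 6, so deletions = 8 − 6 = 2.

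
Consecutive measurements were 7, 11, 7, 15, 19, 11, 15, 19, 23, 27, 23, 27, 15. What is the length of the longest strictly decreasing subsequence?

3

Negate each value so 'decreasing' becomes 'increasing', then run patience tails on the negated sequence:
-7 → extends → [-7]
-11 → replaces -7 → [-11]
-7 → extends → [-11, -7]
-15 → replaces -11 → [-15, -7]
-19 → replaces -15 → [-19, -7]
-11 → replaces -7 → [-19, -11]
-15 → replaces -11 → [-19, -15]
-19 → already a tail → [-19, -15]
-23 → replaces -19 → [-23, -15]
-27 → replaces -23 → [-27, -15]
-23 → replaces -15 → [-27, -23]
-27 → already a tail → [-27, -23]
-15 → extends → [-27, -23, -15]
Three tails, so the longest strictly decreasing subsequence of the original has length 3.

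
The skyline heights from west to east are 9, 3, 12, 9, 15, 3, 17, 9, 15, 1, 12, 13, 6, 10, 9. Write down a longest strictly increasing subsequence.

Patience tails give the LIS length; then backtrack through the dp parents:
9 → extends → [9]
3 → replaces 9 → [3]
12 → extends → [3, 12]
9 → replaces 12 → [3, 9]
15 → extends → [3, 9, 15]
3 → already a tail → [3, 9, 15]
17 → extends → [3, 9, 15, 17]
9 → already a tail → [3, 9, 15, 17]
15 → already a tail → [3, 9, 15, 17]
1 → replaces 3 → [1, 9, 15, 17]
12 → replaces 15 → [1, 9, 12, 17]
13 → replaces 17 → [1, 9, 12, 13]
6 → replaces 9 → [1, 6, 12, 13]
10 → replaces 12 → [1, 6, 10, 13]
9 → replaces 10 → [1, 6, 9, 13]
Length 4; one witness is 9, 12, 15, 17.

9, 12, 15, 17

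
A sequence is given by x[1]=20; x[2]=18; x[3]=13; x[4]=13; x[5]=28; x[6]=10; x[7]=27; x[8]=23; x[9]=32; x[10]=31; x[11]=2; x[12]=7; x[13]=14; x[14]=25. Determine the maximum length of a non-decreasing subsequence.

Let dp[i] be the length of the longest such subsequence ending at index i:
i:      1  2  3  4  5  6  7  8  9 10 11 12 13 14
x[i]:  20 18 13 13 28 10 27 23 32 31  2  7 14 25
dp:     1  1  1  2  3  1  3  3  4  4  1  2  3  4
Maximum dp value is 4.

4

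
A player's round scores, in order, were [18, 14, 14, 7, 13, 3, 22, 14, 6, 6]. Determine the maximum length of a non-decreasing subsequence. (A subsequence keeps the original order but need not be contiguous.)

3

Track the smallest tail for each achievable length (allowing ties):
18 → extends → [18]
14 → replaces 18 → [14]
14 → extends → [14, 14]
7 → replaces 14 → [7, 14]
13 → replaces 14 → [7, 13]
3 → replaces 7 → [3, 13]
22 → extends → [3, 13, 22]
14 → replaces 22 → [3, 13, 14]
6 → replaces 13 → [3, 6, 14]
6 → replaces 14 → [3, 6, 6]
Three tails, so the longest non-decreasing subsequence has length 3 (e.g. 14, 14, 22).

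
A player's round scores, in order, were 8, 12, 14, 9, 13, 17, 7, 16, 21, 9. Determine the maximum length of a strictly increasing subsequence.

5

Track the smallest tail for each achievable length (strict):
8 → extends → [8]
12 → extends → [8, 12]
14 → extends → [8, 12, 14]
9 → replaces 12 → [8, 9, 14]
13 → replaces 14 → [8, 9, 13]
17 → extends → [8, 9, 13, 17]
7 → replaces 8 → [7, 9, 13, 17]
16 → replaces 17 → [7, 9, 13, 16]
21 → extends → [7, 9, 13, 16, 21]
9 → already a tail → [7, 9, 13, 16, 21]
Five tails, so the longest strictly increasing subsequence has length 5 (e.g. 8, 12, 14, 17, 21).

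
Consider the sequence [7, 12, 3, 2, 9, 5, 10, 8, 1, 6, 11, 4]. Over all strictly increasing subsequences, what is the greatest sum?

Let S[i] be the best sum of a strictly increasing subsequence ending at i:
i:      1  2  3  4  5  6  7  8  9 10 11 12
a[i]:   7 12  3  2  9  5 10  8  1  6 11  4
S:      7 19  3  2 16  8 26 16  1 14 37  7
Maximum is 37 (e.g. 7 + 9 + 10 + 11).

37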